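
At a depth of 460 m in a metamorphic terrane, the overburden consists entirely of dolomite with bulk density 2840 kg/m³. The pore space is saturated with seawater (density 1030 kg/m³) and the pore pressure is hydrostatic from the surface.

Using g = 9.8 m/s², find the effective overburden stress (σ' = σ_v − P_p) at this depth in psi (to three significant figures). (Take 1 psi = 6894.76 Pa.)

Overburden (lithostatic) stress σ_v:
dolomite: 2840 kg/m³ × 9.8 m/s² × 460 m = 1.280×10^7 Pa = 12.80 MPa
Pore pressure P_p = 1030 kg/m³ × 9.8 m/s² × 460 m = 4.643×10^6 Pa = 4.643 MPa
Effective stress σ' = σ_v − P_p = 12.80 − 4.643 = 8.1595 MPa = 1183.4 psi

1180 psi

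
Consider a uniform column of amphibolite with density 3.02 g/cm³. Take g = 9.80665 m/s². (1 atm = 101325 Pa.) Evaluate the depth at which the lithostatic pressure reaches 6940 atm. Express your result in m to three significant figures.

h = P/(ρg) = 6940 atm / (3020 kg/m³ × 9.80665 m/s²) = 7.032×10^8 Pa / 29616 Pa/m = 23744 m

23700 m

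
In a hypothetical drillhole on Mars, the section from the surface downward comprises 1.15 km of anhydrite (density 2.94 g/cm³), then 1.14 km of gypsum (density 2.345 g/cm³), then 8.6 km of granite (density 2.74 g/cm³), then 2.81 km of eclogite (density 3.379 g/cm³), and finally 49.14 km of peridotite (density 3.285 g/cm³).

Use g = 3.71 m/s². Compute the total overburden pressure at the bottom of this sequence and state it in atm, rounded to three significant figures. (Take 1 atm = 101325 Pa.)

anhydrite: 2940 kg/m³ × 3.71 m/s² × 1150 m = 1.254×10^7 Pa = 123.8 atm
gypsum: 2345 kg/m³ × 3.71 m/s² × 1140 m = 9.918×10^6 Pa = 97.88 atm
granite: 2740 kg/m³ × 3.71 m/s² × 8600 m = 8.742×10^7 Pa = 862.8 atm
eclogite: 3379 kg/m³ × 3.71 m/s² × 2810 m = 3.523×10^7 Pa = 347.7 atm
peridotite: 3285 kg/m³ × 3.71 m/s² × 49140 m = 5.989×10^8 Pa = 5911 atm
Total = 123.8 + 97.88 + 862.8 + 347.7 + 5911 = 7342.7 atm

7340 atm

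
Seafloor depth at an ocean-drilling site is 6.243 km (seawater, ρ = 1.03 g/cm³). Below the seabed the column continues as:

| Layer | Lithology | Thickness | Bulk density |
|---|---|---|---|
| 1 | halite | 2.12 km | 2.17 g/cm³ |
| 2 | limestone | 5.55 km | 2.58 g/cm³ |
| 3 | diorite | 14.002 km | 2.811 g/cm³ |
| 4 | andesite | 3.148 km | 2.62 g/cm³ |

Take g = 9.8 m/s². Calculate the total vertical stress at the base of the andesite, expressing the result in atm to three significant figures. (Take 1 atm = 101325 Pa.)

seawater: 1030 kg/m³ × 9.8 m/s² × 6243 m = 6.302×10^7 Pa = 621.9 atm
halite: 2170 kg/m³ × 9.8 m/s² × 2120 m = 4.508×10^7 Pa = 444.9 atm
limestone: 2580 kg/m³ × 9.8 m/s² × 5550 m = 1.403×10^8 Pa = 1385 atm
diorite: 2811 kg/m³ × 9.8 m/s² × 14002 m = 3.857×10^8 Pa = 3807 atm
andesite: 2620 kg/m³ × 9.8 m/s² × 3148 m = 8.083×10^7 Pa = 797.7 atm
Total = 621.9 + 444.9 + 1385 + 3807 + 797.7 = 7056.3 atm

7060 atm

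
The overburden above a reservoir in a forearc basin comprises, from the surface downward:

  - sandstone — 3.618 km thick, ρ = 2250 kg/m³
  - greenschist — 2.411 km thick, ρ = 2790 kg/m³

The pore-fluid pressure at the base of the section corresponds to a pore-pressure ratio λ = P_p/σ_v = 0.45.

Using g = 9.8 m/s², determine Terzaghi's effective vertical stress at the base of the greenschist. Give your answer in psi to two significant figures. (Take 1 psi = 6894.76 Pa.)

Overburden (lithostatic) stress σ_v:
sandstone: 2250 kg/m³ × 9.8 m/s² × 3618 m = 7.978×10^7 Pa = 79.78 MPa
greenschist: 2790 kg/m³ × 9.8 m/s² × 2411 m = 6.592×10^7 Pa = 65.92 MPa
Total = 79.78 + 65.92 = 145.70 MPa
Pore pressure P_p = λ·σ_v = 0.45 × 145.7 MPa = 65.56 MPa
Effective stress σ' = σ_v − P_p = 145.7 − 65.56 = 80.134 MPa = 11622 psi

12000 psi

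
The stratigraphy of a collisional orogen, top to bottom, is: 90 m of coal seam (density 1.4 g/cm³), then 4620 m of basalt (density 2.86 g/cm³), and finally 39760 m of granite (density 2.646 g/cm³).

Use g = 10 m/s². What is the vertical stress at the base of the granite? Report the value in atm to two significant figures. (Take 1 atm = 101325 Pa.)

coal seam: 1400 kg/m³ × 10 m/s² × 90 m = 1.260×10^6 Pa = 12.44 atm
basalt: 2860 kg/m³ × 10 m/s² × 4620 m = 1.321×10^8 Pa = 1304 atm
granite: 2646 kg/m³ × 10 m/s² × 39760 m = 1.052×10^9 Pa = 10383 atm
Total = 12.44 + 1304 + 10383 = 11699 atm

12000 atm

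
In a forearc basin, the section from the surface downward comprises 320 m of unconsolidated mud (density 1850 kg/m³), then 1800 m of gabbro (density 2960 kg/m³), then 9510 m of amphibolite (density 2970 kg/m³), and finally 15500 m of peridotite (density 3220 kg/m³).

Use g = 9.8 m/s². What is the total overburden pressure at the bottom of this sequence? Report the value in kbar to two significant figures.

unconsolidated mud: 1850 kg/m³ × 9.8 m/s² × 320 m = 5.802×10^6 Pa = 0.05802 kbar
gabbro: 2960 kg/m³ × 9.8 m/s² × 1800 m = 5.221×10^7 Pa = 0.5221 kbar
amphibolite: 2970 kg/m³ × 9.8 m/s² × 9510 m = 2.768×10^8 Pa = 2.768 kbar
peridotite: 3220 kg/m³ × 9.8 m/s² × 15500 m = 4.891×10^8 Pa = 4.891 kbar
Total = 0.05802 + 0.5221 + 2.768 + 4.891 = 8.2393 kbar

8.2 kbar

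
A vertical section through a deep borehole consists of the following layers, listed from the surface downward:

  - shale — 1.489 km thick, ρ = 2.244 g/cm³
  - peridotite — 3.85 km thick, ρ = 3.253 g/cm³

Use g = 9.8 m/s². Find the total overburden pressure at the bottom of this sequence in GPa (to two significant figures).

0.16 GPa

shale: 2244 kg/m³ × 9.8 m/s² × 1489 m = 3.274×10^7 Pa = 0.03274 GPa
peridotite: 3253 kg/m³ × 9.8 m/s² × 3850 m = 1.227×10^8 Pa = 0.1227 GPa
Total = 0.03274 + 0.1227 = 0.15548 GPa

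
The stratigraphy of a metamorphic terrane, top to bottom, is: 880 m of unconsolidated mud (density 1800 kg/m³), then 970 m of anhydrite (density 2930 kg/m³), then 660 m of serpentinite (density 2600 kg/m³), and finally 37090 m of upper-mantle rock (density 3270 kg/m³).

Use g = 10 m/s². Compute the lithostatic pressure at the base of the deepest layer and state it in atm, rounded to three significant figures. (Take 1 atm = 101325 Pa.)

unconsolidated mud: 1800 kg/m³ × 10 m/s² × 880 m = 1.584×10^7 Pa = 156.3 atm
anhydrite: 2930 kg/m³ × 10 m/s² × 970 m = 2.842×10^7 Pa = 280.5 atm
serpentinite: 2600 kg/m³ × 10 m/s² × 660 m = 1.716×10^7 Pa = 169.4 atm
upper-mantle rock: 3270 kg/m³ × 10 m/s² × 37090 m = 1.213×10^9 Pa = 11970 atm
Total = 156.3 + 280.5 + 169.4 + 11970 = 12576 atm

12600 atm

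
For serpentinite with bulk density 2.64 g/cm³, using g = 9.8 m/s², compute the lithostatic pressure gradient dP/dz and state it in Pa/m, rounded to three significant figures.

25900 Pa/m

dP/dz = ρg = 2640 kg/m³ × 9.8 m/s² = 25872 Pa/m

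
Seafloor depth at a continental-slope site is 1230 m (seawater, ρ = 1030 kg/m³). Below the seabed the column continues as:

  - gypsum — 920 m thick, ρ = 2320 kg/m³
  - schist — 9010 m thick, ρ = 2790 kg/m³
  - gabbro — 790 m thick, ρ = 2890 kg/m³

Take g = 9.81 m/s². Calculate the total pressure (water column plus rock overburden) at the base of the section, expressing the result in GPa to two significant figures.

seawater: 1030 kg/m³ × 9.81 m/s² × 1230 m = 1.243×10^7 Pa = 0.01243 GPa
gypsum: 2320 kg/m³ × 9.81 m/s² × 920 m = 2.094×10^7 Pa = 0.02094 GPa
schist: 2790 kg/m³ × 9.81 m/s² × 9010 m = 2.466×10^8 Pa = 0.2466 GPa
gabbro: 2890 kg/m³ × 9.81 m/s² × 790 m = 2.240×10^7 Pa = 0.02240 GPa
Total = 0.01243 + 0.02094 + 0.2466 + 0.02240 = 0.30237 GPa

0.30 GPa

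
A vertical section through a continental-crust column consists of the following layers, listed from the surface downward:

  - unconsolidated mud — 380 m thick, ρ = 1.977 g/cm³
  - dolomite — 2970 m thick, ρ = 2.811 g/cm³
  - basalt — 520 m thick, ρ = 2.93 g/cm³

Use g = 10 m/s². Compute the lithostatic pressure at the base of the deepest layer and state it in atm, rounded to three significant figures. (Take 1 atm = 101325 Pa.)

1050 atm

unconsolidated mud: 1977 kg/m³ × 10 m/s² × 380 m = 7.513×10^6 Pa = 74.14 atm
dolomite: 2811 kg/m³ × 10 m/s² × 2970 m = 8.349×10^7 Pa = 823.9 atm
basalt: 2930 kg/m³ × 10 m/s² × 520 m = 1.524×10^7 Pa = 150.4 atm
Total = 74.14 + 823.9 + 150.4 = 1048.5 atm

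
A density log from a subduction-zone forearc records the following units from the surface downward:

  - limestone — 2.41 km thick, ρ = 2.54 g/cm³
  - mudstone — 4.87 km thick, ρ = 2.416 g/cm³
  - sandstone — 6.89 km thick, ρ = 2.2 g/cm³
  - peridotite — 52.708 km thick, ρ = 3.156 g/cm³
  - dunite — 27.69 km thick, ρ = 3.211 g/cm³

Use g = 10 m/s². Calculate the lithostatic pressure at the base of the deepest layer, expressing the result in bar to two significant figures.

limestone: 2540 kg/m³ × 10 m/s² × 2410 m = 6.121×10^7 Pa = 612.1 bar
mudstone: 2416 kg/m³ × 10 m/s² × 4870 m = 1.177×10^8 Pa = 1177 bar
sandstone: 2200 kg/m³ × 10 m/s² × 6890 m = 1.516×10^8 Pa = 1516 bar
peridotite: 3156 kg/m³ × 10 m/s² × 52708 m = 1.663×10^9 Pa = 16635 bar
dunite: 3211 kg/m³ × 10 m/s² × 27690 m = 8.891×10^8 Pa = 8891 bar
Total = 612.1 + 1177 + 1516 + 16635 + 8891 = 28830 bar

29000 bar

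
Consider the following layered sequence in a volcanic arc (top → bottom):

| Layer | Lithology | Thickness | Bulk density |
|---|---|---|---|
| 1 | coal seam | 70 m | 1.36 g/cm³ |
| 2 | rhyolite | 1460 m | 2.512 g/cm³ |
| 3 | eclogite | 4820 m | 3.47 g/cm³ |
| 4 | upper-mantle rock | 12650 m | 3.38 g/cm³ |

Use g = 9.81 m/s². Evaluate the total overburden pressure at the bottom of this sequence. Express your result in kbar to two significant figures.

coal seam: 1360 kg/m³ × 9.81 m/s² × 70 m = 9.339×10^5 Pa = 9.339×10^-3 kbar
rhyolite: 2512 kg/m³ × 9.81 m/s² × 1460 m = 3.598×10^7 Pa = 0.3598 kbar
eclogite: 3470 kg/m³ × 9.81 m/s² × 4820 m = 1.641×10^8 Pa = 1.641 kbar
upper-mantle rock: 3380 kg/m³ × 9.81 m/s² × 12650 m = 4.194×10^8 Pa = 4.194 kbar
Total = 9.339×10^-3 + 0.3598 + 1.641 + 4.194 = 6.2043 kbar

6.2 kbar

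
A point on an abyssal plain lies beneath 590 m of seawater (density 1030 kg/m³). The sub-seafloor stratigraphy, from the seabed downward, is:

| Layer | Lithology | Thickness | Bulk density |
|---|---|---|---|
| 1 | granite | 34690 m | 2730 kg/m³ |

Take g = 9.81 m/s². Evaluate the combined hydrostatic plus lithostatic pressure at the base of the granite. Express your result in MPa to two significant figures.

940 MPa

seawater: 1030 kg/m³ × 9.81 m/s² × 590 m = 5.962×10^6 Pa = 5.962 MPa
granite: 2730 kg/m³ × 9.81 m/s² × 34690 m = 9.290×10^8 Pa = 929.0 MPa
Total = 5.962 + 929.0 = 935.00 MPa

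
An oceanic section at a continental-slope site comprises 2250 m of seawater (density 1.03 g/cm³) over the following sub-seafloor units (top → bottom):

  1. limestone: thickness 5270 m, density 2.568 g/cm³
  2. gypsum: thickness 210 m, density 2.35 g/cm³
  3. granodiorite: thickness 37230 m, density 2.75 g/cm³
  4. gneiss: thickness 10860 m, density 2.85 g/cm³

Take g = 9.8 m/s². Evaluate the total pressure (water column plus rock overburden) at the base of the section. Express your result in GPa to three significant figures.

1.47 GPa

seawater: 1030 kg/m³ × 9.8 m/s² × 2250 m = 2.271×10^7 Pa = 0.02271 GPa
limestone: 2568 kg/m³ × 9.8 m/s² × 5270 m = 1.326×10^8 Pa = 0.1326 GPa
gypsum: 2350 kg/m³ × 9.8 m/s² × 210 m = 4.836×10^6 Pa = 4.836×10^-3 GPa
granodiorite: 2750 kg/m³ × 9.8 m/s² × 37230 m = 1.003×10^9 Pa = 1.003 GPa
gneiss: 2850 kg/m³ × 9.8 m/s² × 10860 m = 3.033×10^8 Pa = 0.3033 GPa
Total = 0.02271 + 0.1326 + 4.836×10^-3 + 1.003 + 0.3033 = 1.4668 GPa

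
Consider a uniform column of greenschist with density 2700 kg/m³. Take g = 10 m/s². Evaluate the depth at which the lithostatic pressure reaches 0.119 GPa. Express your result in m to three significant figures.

4410 m

h = P/(ρg) = 0.119 GPa / (2700 kg/m³ × 10 m/s²) = 1.190×10^8 Pa / 27000 Pa/m = 4407.4 m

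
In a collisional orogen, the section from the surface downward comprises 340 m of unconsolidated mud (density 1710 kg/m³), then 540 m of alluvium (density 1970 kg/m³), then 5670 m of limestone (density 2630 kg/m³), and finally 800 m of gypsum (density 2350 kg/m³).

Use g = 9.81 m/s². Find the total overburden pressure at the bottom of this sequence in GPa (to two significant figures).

unconsolidated mud: 1710 kg/m³ × 9.81 m/s² × 340 m = 5.704×10^6 Pa = 5.704×10^-3 GPa
alluvium: 1970 kg/m³ × 9.81 m/s² × 540 m = 1.044×10^7 Pa = 0.01044 GPa
limestone: 2630 kg/m³ × 9.81 m/s² × 5670 m = 1.463×10^8 Pa = 0.1463 GPa
gypsum: 2350 kg/m³ × 9.81 m/s² × 800 m = 1.844×10^7 Pa = 0.01844 GPa
Total = 5.704×10^-3 + 0.01044 + 0.1463 + 0.01844 = 0.18087 GPa

0.18 GPa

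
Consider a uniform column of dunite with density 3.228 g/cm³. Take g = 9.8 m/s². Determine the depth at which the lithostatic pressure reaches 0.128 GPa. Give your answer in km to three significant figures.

h = P/(ρg) = 0.128 GPa / (3228 kg/m³ × 9.8 m/s²) = 1.280×10^8 Pa / 31634 Pa/m = 4046.2 m
= 4.0462 km

4.05 km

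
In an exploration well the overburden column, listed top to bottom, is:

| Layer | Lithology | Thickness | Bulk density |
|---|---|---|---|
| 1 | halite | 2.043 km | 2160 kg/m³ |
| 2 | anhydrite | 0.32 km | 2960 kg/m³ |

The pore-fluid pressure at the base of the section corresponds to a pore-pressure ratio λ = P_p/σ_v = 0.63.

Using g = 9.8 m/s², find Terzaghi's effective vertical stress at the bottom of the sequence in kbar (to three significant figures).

Overburden (lithostatic) stress σ_v:
halite: 2160 kg/m³ × 9.8 m/s² × 2043 m = 4.325×10^7 Pa = 43.25 MPa
anhydrite: 2960 kg/m³ × 9.8 m/s² × 320 m = 9.283×10^6 Pa = 9.283 MPa
Total = 43.25 + 9.283 = 52.529 MPa
Pore pressure P_p = λ·σ_v = 0.63 × 52.53 MPa = 33.09 MPa
Effective stress σ' = σ_v − P_p = 52.53 − 33.09 = 19.436 MPa = 0.19436 kbar

0.194 kbar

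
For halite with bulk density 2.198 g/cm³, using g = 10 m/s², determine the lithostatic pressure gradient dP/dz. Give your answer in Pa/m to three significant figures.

22000 Pa/m

dP/dz = ρg = 2198 kg/m³ × 10 m/s² = 21980 Pa/m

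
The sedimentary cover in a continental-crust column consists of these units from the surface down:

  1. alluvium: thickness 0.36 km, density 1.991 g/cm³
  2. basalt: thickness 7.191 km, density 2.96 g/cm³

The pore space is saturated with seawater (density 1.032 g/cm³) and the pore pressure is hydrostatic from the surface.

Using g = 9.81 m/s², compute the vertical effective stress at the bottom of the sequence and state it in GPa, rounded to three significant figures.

0.139 GPa

Overburden (lithostatic) stress σ_v:
alluvium: 1991 kg/m³ × 9.81 m/s² × 360 m = 7.031×10^6 Pa = 7.031 MPa
basalt: 2960 kg/m³ × 9.81 m/s² × 7191 m = 2.088×10^8 Pa = 208.8 MPa
Total = 7.031 + 208.8 = 215.84 MPa
Pore pressure P_p = 1032 kg/m³ × 9.81 m/s² × 7551 m = 7.645×10^7 Pa = 76.45 MPa
Effective stress σ' = σ_v − P_p = 215.8 − 76.45 = 139.40 MPa = 0.13940 GPa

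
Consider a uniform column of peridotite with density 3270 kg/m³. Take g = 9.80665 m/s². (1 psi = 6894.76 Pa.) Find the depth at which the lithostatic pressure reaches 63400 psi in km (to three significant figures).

h = P/(ρg) = 63400 psi / (3270 kg/m³ × 9.80665 m/s²) = 4.371×10^8 Pa / 32068 Pa/m = 13631 m
= 13.631 km

13.6 km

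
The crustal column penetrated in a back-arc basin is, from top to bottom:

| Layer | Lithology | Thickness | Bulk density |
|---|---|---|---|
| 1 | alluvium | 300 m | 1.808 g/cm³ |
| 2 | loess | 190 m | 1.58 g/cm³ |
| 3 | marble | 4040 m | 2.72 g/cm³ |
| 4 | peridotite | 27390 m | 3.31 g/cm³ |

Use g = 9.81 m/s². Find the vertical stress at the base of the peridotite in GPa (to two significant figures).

alluvium: 1808 kg/m³ × 9.81 m/s² × 300 m = 5.321×10^6 Pa = 5.321×10^-3 GPa
loess: 1580 kg/m³ × 9.81 m/s² × 190 m = 2.945×10^6 Pa = 2.945×10^-3 GPa
marble: 2720 kg/m³ × 9.81 m/s² × 4040 m = 1.078×10^8 Pa = 0.1078 GPa
peridotite: 3310 kg/m³ × 9.81 m/s² × 27390 m = 8.894×10^8 Pa = 0.8894 GPa
Total = 5.321×10^-3 + 2.945×10^-3 + 0.1078 + 0.8894 = 1.0054 GPa

1.0 GPa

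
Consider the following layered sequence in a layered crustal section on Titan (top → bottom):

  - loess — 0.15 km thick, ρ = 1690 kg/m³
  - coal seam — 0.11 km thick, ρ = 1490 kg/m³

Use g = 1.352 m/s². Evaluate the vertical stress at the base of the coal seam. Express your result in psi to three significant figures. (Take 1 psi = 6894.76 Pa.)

loess: 1690 kg/m³ × 1.352 m/s² × 150 m = 3.427×10^5 Pa = 49.71 psi
coal seam: 1490 kg/m³ × 1.352 m/s² × 110 m = 2.216×10^5 Pa = 32.14 psi
Total = 49.71 + 32.14 = 81.848 psi

81.8 psi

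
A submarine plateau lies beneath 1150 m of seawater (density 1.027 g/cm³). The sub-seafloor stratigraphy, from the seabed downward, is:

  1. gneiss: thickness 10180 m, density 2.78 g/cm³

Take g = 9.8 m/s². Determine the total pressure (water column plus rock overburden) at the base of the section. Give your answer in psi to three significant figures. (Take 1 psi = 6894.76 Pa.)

41900 psi

seawater: 1027 kg/m³ × 9.8 m/s² × 1150 m = 1.157×10^7 Pa = 1679 psi
gneiss: 2780 kg/m³ × 9.8 m/s² × 10180 m = 2.773×10^8 Pa = 40225 psi
Total = 1679 + 40225 = 41904 psi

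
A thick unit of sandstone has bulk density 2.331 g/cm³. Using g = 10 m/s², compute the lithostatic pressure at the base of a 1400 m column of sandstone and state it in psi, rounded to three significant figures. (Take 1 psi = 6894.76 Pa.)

sandstone: 2331 kg/m³ × 10 m/s² × 1400 m = 3.263×10^7 Pa = 4733 psi

4730 psi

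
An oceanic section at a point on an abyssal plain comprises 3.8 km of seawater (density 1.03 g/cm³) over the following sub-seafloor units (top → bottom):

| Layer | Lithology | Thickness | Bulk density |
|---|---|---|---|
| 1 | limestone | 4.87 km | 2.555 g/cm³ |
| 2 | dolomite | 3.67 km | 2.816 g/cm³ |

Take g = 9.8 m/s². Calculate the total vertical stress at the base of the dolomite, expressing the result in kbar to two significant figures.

2.6 kbar

seawater: 1030 kg/m³ × 9.8 m/s² × 3800 m = 3.836×10^7 Pa = 0.3836 kbar
limestone: 2555 kg/m³ × 9.8 m/s² × 4870 m = 1.219×10^8 Pa = 1.219 kbar
dolomite: 2816 kg/m³ × 9.8 m/s² × 3670 m = 1.013×10^8 Pa = 1.013 kbar
Total = 0.3836 + 1.219 + 1.013 = 2.6158 kbar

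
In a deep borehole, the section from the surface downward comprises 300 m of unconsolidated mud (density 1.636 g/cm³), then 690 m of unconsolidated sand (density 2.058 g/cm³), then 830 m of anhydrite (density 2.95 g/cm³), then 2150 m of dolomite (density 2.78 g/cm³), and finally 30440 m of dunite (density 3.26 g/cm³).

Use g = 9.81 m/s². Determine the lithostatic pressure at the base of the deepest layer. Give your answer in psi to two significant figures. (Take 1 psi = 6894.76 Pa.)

unconsolidated mud: 1636 kg/m³ × 9.81 m/s² × 300 m = 4.815×10^6 Pa = 698.3 psi
unconsolidated sand: 2058 kg/m³ × 9.81 m/s² × 690 m = 1.393×10^7 Pa = 2020 psi
anhydrite: 2950 kg/m³ × 9.81 m/s² × 830 m = 2.402×10^7 Pa = 3484 psi
dolomite: 2780 kg/m³ × 9.81 m/s² × 2150 m = 5.863×10^7 Pa = 8504 psi
dunite: 3260 kg/m³ × 9.81 m/s² × 30440 m = 9.735×10^8 Pa = 1.412×10^5 psi
Total = 698.3 + 2020 + 3484 + 8504 + 1.412×10^5 = 1.5590×10^5 psi

160000 psi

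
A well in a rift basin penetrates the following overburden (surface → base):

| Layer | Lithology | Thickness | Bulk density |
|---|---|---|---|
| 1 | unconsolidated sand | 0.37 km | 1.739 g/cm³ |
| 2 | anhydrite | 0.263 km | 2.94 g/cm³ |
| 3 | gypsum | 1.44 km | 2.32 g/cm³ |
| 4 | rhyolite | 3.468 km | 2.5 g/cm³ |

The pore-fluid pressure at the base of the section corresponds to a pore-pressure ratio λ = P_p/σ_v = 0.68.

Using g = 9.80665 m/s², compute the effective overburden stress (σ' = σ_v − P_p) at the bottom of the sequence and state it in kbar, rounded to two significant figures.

0.42 kbar

Overburden (lithostatic) stress σ_v:
unconsolidated sand: 1739 kg/m³ × 9.80665 m/s² × 370 m = 6.310×10^6 Pa = 6.310 MPa
anhydrite: 2940 kg/m³ × 9.80665 m/s² × 263 m = 7.583×10^6 Pa = 7.583 MPa
gypsum: 2320 kg/m³ × 9.80665 m/s² × 1440 m = 3.276×10^7 Pa = 32.76 MPa
rhyolite: 2500 kg/m³ × 9.80665 m/s² × 3468 m = 8.502×10^7 Pa = 85.02 MPa
Total = 6.310 + 7.583 + 32.76 + 85.02 = 131.68 MPa
Pore pressure P_p = λ·σ_v = 0.68 × 131.7 MPa = 89.54 MPa
Effective stress σ' = σ_v − P_p = 131.7 − 89.54 = 42.137 MPa = 0.42137 kbar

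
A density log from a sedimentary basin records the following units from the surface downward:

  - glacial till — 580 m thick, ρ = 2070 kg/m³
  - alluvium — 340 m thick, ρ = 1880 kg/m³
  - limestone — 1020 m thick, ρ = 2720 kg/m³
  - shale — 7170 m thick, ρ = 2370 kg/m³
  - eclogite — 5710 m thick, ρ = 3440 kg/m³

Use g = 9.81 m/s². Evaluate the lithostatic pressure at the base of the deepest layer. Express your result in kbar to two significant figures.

glacial till: 2070 kg/m³ × 9.81 m/s² × 580 m = 1.178×10^7 Pa = 0.1178 kbar
alluvium: 1880 kg/m³ × 9.81 m/s² × 340 m = 6.271×10^6 Pa = 0.06271 kbar
limestone: 2720 kg/m³ × 9.81 m/s² × 1020 m = 2.722×10^7 Pa = 0.2722 kbar
shale: 2370 kg/m³ × 9.81 m/s² × 7170 m = 1.667×10^8 Pa = 1.667 kbar
eclogite: 3440 kg/m³ × 9.81 m/s² × 5710 m = 1.927×10^8 Pa = 1.927 kbar
Total = 0.1178 + 0.06271 + 0.2722 + 1.667 + 1.927 = 4.0466 kbar

4.0 kbar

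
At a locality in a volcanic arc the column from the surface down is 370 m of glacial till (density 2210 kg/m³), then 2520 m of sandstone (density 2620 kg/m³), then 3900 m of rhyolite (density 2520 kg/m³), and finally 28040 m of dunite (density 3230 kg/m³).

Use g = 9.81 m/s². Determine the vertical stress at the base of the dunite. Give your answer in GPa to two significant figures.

1.1 GPa

glacial till: 2210 kg/m³ × 9.81 m/s² × 370 m = 8.022×10^6 Pa = 8.022×10^-3 GPa
sandstone: 2620 kg/m³ × 9.81 m/s² × 2520 m = 6.477×10^7 Pa = 0.06477 GPa
rhyolite: 2520 kg/m³ × 9.81 m/s² × 3900 m = 9.641×10^7 Pa = 0.09641 GPa
dunite: 3230 kg/m³ × 9.81 m/s² × 28040 m = 8.885×10^8 Pa = 0.8885 GPa
Total = 8.022×10^-3 + 0.06477 + 0.09641 + 0.8885 = 1.0577 GPa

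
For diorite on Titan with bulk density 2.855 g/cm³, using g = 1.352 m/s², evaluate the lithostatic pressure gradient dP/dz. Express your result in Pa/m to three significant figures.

dP/dz = ρg = 2855 kg/m³ × 1.352 m/s² = 3860.0 Pa/m

3860 Pa/m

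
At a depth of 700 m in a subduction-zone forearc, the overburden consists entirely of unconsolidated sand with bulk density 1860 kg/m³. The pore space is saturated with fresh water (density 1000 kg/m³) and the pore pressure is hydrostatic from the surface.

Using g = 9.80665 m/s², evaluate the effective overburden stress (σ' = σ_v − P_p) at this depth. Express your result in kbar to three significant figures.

Overburden (lithostatic) stress σ_v:
unconsolidated sand: 1860 kg/m³ × 9.80665 m/s² × 700 m = 1.277×10^7 Pa = 12.77 MPa
Pore pressure P_p = 1000 kg/m³ × 9.80665 m/s² × 700 m = 6.865×10^6 Pa = 6.865 MPa
Effective stress σ' = σ_v − P_p = 12.77 − 6.865 = 5.9036 MPa = 0.059036 kbar

0.0590 kbar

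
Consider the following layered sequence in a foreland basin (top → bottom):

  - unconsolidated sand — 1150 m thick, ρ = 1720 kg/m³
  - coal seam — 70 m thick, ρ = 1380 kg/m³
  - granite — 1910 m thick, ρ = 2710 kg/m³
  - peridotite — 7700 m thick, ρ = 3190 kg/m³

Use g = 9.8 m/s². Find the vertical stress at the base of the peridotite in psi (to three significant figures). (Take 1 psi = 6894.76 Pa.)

45200 psi

unconsolidated sand: 1720 kg/m³ × 9.8 m/s² × 1150 m = 1.938×10^7 Pa = 2811 psi
coal seam: 1380 kg/m³ × 9.8 m/s² × 70 m = 9.467×10^5 Pa = 137.3 psi
granite: 2710 kg/m³ × 9.8 m/s² × 1910 m = 5.073×10^7 Pa = 7357 psi
peridotite: 3190 kg/m³ × 9.8 m/s² × 7700 m = 2.407×10^8 Pa = 34913 psi
Total = 2811 + 137.3 + 7357 + 34913 = 45219 psi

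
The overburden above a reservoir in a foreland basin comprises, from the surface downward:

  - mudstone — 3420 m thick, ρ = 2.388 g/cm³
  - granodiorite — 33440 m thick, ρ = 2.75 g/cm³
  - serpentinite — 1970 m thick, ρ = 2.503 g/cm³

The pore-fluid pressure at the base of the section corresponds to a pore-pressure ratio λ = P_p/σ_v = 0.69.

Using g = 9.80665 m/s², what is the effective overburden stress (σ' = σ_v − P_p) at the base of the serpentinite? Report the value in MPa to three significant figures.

319 MPa

Overburden (lithostatic) stress σ_v:
mudstone: 2388 kg/m³ × 9.80665 m/s² × 3420 m = 8.009×10^7 Pa = 80.09 MPa
granodiorite: 2750 kg/m³ × 9.80665 m/s² × 33440 m = 9.018×10^8 Pa = 901.8 MPa
serpentinite: 2503 kg/m³ × 9.80665 m/s² × 1970 m = 4.836×10^7 Pa = 48.36 MPa
Total = 80.09 + 901.8 + 48.36 = 1030.3 MPa
Pore pressure P_p = λ·σ_v = 0.69 × 1030 MPa = 710.9 MPa
Effective stress σ' = σ_v − P_p = 1030 − 710.9 = 319.38 MPa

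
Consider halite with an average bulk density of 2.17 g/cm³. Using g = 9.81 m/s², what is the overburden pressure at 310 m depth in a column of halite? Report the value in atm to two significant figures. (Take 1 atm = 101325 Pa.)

halite: 2170 kg/m³ × 9.81 m/s² × 310 m = 6.599×10^6 Pa = 65.13 atm

65 atm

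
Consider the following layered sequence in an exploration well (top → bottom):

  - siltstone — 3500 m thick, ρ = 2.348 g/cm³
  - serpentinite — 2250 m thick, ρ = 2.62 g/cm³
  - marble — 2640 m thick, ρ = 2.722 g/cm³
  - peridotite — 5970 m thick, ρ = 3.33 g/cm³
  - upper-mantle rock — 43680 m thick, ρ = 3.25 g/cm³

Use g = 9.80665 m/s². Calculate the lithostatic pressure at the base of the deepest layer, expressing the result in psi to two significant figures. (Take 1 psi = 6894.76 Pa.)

siltstone: 2348 kg/m³ × 9.80665 m/s² × 3500 m = 8.059×10^7 Pa = 11689 psi
serpentinite: 2620 kg/m³ × 9.80665 m/s² × 2250 m = 5.781×10^7 Pa = 8385 psi
marble: 2722 kg/m³ × 9.80665 m/s² × 2640 m = 7.047×10^7 Pa = 10221 psi
peridotite: 3330 kg/m³ × 9.80665 m/s² × 5970 m = 1.950×10^8 Pa = 28276 psi
upper-mantle rock: 3250 kg/m³ × 9.80665 m/s² × 43680 m = 1.392×10^9 Pa = 2.019×10^5 psi
Total = 11689 + 8385 + 10221 + 28276 + 2.019×10^5 = 2.6049×10^5 psi

260000 psi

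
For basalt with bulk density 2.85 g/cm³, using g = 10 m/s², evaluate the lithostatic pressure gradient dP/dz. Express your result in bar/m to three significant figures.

dP/dz = ρg = 2850 kg/m³ × 10 m/s² = 28500 Pa/m
= 28500 Pa/m × (1 bar/m / 1.0000×10^5 Pa/m) = 0.28500 bar/m

0.285 bar/m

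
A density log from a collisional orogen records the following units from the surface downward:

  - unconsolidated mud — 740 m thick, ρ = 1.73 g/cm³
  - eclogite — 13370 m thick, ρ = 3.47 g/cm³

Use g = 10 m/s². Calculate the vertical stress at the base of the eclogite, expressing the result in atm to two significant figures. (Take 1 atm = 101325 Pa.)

4700 atm

unconsolidated mud: 1730 kg/m³ × 10 m/s² × 740 m = 1.280×10^7 Pa = 126.3 atm
eclogite: 3470 kg/m³ × 10 m/s² × 13370 m = 4.639×10^8 Pa = 4579 atm
Total = 126.3 + 4579 = 4705.1 atm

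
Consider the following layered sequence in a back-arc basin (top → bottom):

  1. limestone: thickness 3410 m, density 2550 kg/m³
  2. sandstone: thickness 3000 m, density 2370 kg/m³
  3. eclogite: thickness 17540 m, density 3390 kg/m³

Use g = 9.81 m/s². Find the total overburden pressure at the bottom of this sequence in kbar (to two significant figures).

limestone: 2550 kg/m³ × 9.81 m/s² × 3410 m = 8.530×10^7 Pa = 0.8530 kbar
sandstone: 2370 kg/m³ × 9.81 m/s² × 3000 m = 6.975×10^7 Pa = 0.6975 kbar
eclogite: 3390 kg/m³ × 9.81 m/s² × 17540 m = 5.833×10^8 Pa = 5.833 kbar
Total = 0.8530 + 0.6975 + 5.833 = 7.3836 kbar

7.4 kbar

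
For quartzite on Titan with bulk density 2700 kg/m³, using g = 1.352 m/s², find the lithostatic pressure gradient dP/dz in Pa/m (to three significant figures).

3650 Pa/m

dP/dz = ρg = 2700 kg/m³ × 1.352 m/s² = 3650.4 Pa/m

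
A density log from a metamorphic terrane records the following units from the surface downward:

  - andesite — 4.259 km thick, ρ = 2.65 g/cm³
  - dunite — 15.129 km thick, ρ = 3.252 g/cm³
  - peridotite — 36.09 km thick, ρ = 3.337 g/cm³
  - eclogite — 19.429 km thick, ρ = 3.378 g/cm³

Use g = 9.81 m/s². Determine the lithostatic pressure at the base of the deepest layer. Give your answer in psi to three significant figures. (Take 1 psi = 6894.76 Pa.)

andesite: 2650 kg/m³ × 9.81 m/s² × 4259 m = 1.107×10^8 Pa = 16058 psi
dunite: 3252 kg/m³ × 9.81 m/s² × 15129 m = 4.826×10^8 Pa = 70002 psi
peridotite: 3337 kg/m³ × 9.81 m/s² × 36090 m = 1.181×10^9 Pa = 1.714×10^5 psi
eclogite: 3378 kg/m³ × 9.81 m/s² × 19429 m = 6.438×10^8 Pa = 93381 psi
Total = 16058 + 70002 + 1.714×10^5 + 93381 = 3.5080×10^5 psi

351000 psi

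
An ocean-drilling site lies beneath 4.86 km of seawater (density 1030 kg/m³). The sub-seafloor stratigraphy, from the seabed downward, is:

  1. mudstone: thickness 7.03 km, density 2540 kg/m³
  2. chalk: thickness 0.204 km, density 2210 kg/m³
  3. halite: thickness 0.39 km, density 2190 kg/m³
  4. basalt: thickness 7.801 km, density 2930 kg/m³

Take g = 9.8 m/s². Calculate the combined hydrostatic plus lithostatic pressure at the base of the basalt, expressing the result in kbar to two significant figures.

4.6 kbar

seawater: 1030 kg/m³ × 9.8 m/s² × 4860 m = 4.906×10^7 Pa = 0.4906 kbar
mudstone: 2540 kg/m³ × 9.8 m/s² × 7030 m = 1.750×10^8 Pa = 1.750 kbar
chalk: 2210 kg/m³ × 9.8 m/s² × 204 m = 4.418×10^6 Pa = 0.04418 kbar
halite: 2190 kg/m³ × 9.8 m/s² × 390 m = 8.370×10^6 Pa = 0.08370 kbar
basalt: 2930 kg/m³ × 9.8 m/s² × 7801 m = 2.240×10^8 Pa = 2.240 kbar
Total = 0.4906 + 1.750 + 0.04418 + 0.08370 + 2.240 = 4.6083 kbar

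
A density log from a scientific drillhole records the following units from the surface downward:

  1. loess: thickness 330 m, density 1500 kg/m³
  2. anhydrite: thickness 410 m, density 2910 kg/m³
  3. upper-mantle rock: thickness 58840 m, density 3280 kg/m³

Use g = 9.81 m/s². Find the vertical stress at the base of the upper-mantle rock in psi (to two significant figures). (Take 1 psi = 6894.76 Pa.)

loess: 1500 kg/m³ × 9.81 m/s² × 330 m = 4.856×10^6 Pa = 704.3 psi
anhydrite: 2910 kg/m³ × 9.81 m/s² × 410 m = 1.170×10^7 Pa = 1698 psi
upper-mantle rock: 3280 kg/m³ × 9.81 m/s² × 58840 m = 1.893×10^9 Pa = 2.746×10^5 psi
Total = 704.3 + 1698 + 2.746×10^5 = 2.7700×10^5 psi

280000 psi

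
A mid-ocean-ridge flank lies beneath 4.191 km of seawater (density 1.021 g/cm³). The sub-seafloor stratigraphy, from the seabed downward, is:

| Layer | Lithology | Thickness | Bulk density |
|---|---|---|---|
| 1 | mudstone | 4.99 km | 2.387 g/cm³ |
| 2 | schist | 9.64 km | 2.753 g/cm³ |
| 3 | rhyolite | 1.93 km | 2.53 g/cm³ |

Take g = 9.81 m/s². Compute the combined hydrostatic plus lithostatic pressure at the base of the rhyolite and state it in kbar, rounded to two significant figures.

4.7 kbar

seawater: 1021 kg/m³ × 9.81 m/s² × 4191 m = 4.198×10^7 Pa = 0.4198 kbar
mudstone: 2387 kg/m³ × 9.81 m/s² × 4990 m = 1.168×10^8 Pa = 1.168 kbar
schist: 2753 kg/m³ × 9.81 m/s² × 9640 m = 2.603×10^8 Pa = 2.603 kbar
rhyolite: 2530 kg/m³ × 9.81 m/s² × 1930 m = 4.790×10^7 Pa = 0.4790 kbar
Total = 0.4198 + 1.168 + 2.603 + 0.4790 = 4.6707 kbar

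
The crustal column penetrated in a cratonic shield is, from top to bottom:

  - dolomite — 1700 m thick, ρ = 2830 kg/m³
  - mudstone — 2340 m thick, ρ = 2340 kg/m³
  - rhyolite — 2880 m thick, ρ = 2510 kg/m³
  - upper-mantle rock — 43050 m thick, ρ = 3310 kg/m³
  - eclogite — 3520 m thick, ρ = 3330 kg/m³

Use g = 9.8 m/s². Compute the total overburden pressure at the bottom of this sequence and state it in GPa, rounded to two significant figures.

dolomite: 2830 kg/m³ × 9.8 m/s² × 1700 m = 4.715×10^7 Pa = 0.04715 GPa
mudstone: 2340 kg/m³ × 9.8 m/s² × 2340 m = 5.366×10^7 Pa = 0.05366 GPa
rhyolite: 2510 kg/m³ × 9.8 m/s² × 2880 m = 7.084×10^7 Pa = 0.07084 GPa
upper-mantle rock: 3310 kg/m³ × 9.8 m/s² × 43050 m = 1.396×10^9 Pa = 1.396 GPa
eclogite: 3330 kg/m³ × 9.8 m/s² × 3520 m = 1.149×10^8 Pa = 0.1149 GPa
Total = 0.04715 + 0.05366 + 0.07084 + 1.396 + 0.1149 = 1.6830 GPa

1.7 GPa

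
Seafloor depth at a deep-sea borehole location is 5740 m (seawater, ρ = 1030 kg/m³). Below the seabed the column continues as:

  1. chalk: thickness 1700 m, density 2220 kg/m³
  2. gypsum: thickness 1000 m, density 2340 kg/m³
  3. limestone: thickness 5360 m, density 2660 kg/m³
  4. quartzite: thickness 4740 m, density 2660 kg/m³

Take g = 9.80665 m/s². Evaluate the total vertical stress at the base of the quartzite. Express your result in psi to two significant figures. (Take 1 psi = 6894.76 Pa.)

seawater: 1030 kg/m³ × 9.80665 m/s² × 5740 m = 5.798×10^7 Pa = 8409 psi
chalk: 2220 kg/m³ × 9.80665 m/s² × 1700 m = 3.701×10^7 Pa = 5368 psi
gypsum: 2340 kg/m³ × 9.80665 m/s² × 1000 m = 2.295×10^7 Pa = 3328 psi
limestone: 2660 kg/m³ × 9.80665 m/s² × 5360 m = 1.398×10^8 Pa = 20279 psi
quartzite: 2660 kg/m³ × 9.80665 m/s² × 4740 m = 1.236×10^8 Pa = 17933 psi
Total = 8409 + 5368 + 3328 + 20279 + 17933 = 55318 psi

55000 psi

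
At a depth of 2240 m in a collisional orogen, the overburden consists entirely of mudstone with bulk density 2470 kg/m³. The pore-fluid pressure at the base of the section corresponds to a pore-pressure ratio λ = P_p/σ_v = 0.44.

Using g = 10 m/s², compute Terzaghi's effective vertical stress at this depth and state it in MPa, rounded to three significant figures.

31.0 MPa

Overburden (lithostatic) stress σ_v:
mudstone: 2470 kg/m³ × 10 m/s² × 2240 m = 5.533×10^7 Pa = 55.33 MPa
Pore pressure P_p = λ·σ_v = 0.44 × 55.33 MPa = 24.34 MPa
Effective stress σ' = σ_v − P_p = 55.33 − 24.34 = 30.984 MPa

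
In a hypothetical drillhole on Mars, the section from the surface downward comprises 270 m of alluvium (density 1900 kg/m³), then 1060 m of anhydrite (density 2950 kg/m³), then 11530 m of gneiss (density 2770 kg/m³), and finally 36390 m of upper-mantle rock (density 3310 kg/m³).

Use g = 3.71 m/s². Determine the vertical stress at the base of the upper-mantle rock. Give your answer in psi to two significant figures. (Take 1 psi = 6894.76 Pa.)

84000 psi

alluvium: 1900 kg/m³ × 3.71 m/s² × 270 m = 1.903×10^6 Pa = 276.0 psi
anhydrite: 2950 kg/m³ × 3.71 m/s² × 1060 m = 1.160×10^7 Pa = 1683 psi
gneiss: 2770 kg/m³ × 3.71 m/s² × 11530 m = 1.185×10^8 Pa = 17186 psi
upper-mantle rock: 3310 kg/m³ × 3.71 m/s² × 36390 m = 4.469×10^8 Pa = 64813 psi
Total = 276.0 + 1683 + 17186 + 64813 = 83958 psi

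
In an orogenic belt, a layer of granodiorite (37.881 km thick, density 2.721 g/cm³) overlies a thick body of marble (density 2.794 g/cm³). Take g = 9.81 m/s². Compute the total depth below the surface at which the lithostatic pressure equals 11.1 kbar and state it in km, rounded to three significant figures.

41.5 km

Pressure at base of upper layers: 2721×9.81×37881 = 1.011×10^9 Pa = 10.11 kbar
Remaining pressure to be supplied by marble: 1.110×10^9 − 1.011×10^9 = 9.884×10^7 Pa
Additional depth in marble = 9.884×10^7 Pa / (2794 kg/m³ × 9.81 m/s²) = 3606.2 m
Total depth = 37881 m + 3606.2 m = 41487 m
= 41.487 km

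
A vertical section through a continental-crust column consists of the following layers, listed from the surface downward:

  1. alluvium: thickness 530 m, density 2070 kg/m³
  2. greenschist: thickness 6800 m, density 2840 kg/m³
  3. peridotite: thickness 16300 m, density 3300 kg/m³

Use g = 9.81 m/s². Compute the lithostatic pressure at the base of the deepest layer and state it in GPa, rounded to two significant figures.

alluvium: 2070 kg/m³ × 9.81 m/s² × 530 m = 1.076×10^7 Pa = 0.01076 GPa
greenschist: 2840 kg/m³ × 9.81 m/s² × 6800 m = 1.895×10^8 Pa = 0.1895 GPa
peridotite: 3300 kg/m³ × 9.81 m/s² × 16300 m = 5.277×10^8 Pa = 0.5277 GPa
Total = 0.01076 + 0.1895 + 0.5277 = 0.72789 GPa

0.73 GPa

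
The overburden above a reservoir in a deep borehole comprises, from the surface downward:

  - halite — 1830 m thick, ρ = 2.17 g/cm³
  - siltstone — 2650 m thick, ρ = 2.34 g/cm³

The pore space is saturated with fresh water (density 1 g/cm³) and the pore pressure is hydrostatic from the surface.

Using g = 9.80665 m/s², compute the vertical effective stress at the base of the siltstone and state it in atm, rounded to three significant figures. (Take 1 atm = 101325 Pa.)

Overburden (lithostatic) stress σ_v:
halite: 2170 kg/m³ × 9.80665 m/s² × 1830 m = 3.894×10^7 Pa = 38.94 MPa
siltstone: 2340 kg/m³ × 9.80665 m/s² × 2650 m = 6.081×10^7 Pa = 60.81 MPa
Total = 38.94 + 60.81 = 99.754 MPa
Pore pressure P_p = 1000 kg/m³ × 9.80665 m/s² × 4480 m = 4.393×10^7 Pa = 43.93 MPa
Effective stress σ' = σ_v − P_p = 99.75 − 43.93 = 55.820 MPa = 550.90 atm

551 atm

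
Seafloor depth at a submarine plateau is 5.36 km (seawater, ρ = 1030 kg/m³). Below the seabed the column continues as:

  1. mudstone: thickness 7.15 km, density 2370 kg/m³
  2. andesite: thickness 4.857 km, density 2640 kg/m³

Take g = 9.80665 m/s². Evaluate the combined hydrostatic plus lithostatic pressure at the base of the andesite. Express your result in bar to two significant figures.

seawater: 1030 kg/m³ × 9.80665 m/s² × 5360 m = 5.414×10^7 Pa = 541.4 bar
mudstone: 2370 kg/m³ × 9.80665 m/s² × 7150 m = 1.662×10^8 Pa = 1662 bar
andesite: 2640 kg/m³ × 9.80665 m/s² × 4857 m = 1.257×10^8 Pa = 1257 bar
Total = 541.4 + 1662 + 1257 = 3460.6 bar

3500 bar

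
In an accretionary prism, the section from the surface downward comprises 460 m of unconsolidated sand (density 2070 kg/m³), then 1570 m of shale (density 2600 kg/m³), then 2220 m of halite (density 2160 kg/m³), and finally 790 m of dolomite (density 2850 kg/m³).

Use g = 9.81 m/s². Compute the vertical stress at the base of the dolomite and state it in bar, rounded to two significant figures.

unconsolidated sand: 2070 kg/m³ × 9.81 m/s² × 460 m = 9.341×10^6 Pa = 93.41 bar
shale: 2600 kg/m³ × 9.81 m/s² × 1570 m = 4.004×10^7 Pa = 400.4 bar
halite: 2160 kg/m³ × 9.81 m/s² × 2220 m = 4.704×10^7 Pa = 470.4 bar
dolomite: 2850 kg/m³ × 9.81 m/s² × 790 m = 2.209×10^7 Pa = 220.9 bar
Total = 93.41 + 400.4 + 470.4 + 220.9 = 1185.1 bar

1200 bar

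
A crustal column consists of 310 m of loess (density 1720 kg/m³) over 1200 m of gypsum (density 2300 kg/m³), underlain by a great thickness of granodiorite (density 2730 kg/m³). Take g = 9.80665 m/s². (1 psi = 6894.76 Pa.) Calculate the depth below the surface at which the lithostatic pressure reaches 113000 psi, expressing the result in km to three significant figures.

29.4 km

Pressure at base of upper layers: 1720×9.80665×310 + 2300×9.80665×1200 = 3.230×10^7 Pa = 4684 psi
Remaining pressure to be supplied by granodiorite: 7.791×10^8 − 3.230×10^7 = 7.468×10^8 Pa
Additional depth in granodiorite = 7.468×10^8 Pa / (2730 kg/m³ × 9.80665 m/s²) = 27895 m
Total depth = 1510 m + 27895 m = 29405 m
= 29.405 km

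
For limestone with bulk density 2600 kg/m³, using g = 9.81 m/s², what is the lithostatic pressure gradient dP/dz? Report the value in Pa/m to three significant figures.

dP/dz = ρg = 2600 kg/m³ × 9.81 m/s² = 25506 Pa/m

25500 Pa/m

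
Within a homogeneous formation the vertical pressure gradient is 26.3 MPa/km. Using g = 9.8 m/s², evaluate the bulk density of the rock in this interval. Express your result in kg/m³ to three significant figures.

2680 kg/m³

ρ = (dP/dz)/g = 26.3 MPa/km / 9.8 m/s² = 26300 Pa/m / 9.8 m/s² = 2683.7 kg/m³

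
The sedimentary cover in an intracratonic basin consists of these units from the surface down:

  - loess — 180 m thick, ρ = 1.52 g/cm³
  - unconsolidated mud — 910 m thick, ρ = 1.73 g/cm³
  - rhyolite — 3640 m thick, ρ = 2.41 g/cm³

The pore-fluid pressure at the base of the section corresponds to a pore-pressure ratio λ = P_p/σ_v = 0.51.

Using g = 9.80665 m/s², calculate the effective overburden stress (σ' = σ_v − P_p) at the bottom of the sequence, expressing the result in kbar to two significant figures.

Overburden (lithostatic) stress σ_v:
loess: 1520 kg/m³ × 9.80665 m/s² × 180 m = 2.683×10^6 Pa = 2.683 MPa
unconsolidated mud: 1730 kg/m³ × 9.80665 m/s² × 910 m = 1.544×10^7 Pa = 15.44 MPa
rhyolite: 2410 kg/m³ × 9.80665 m/s² × 3640 m = 8.603×10^7 Pa = 86.03 MPa
Total = 2.683 + 15.44 + 86.03 = 104.15 MPa
Pore pressure P_p = λ·σ_v = 0.51 × 104.1 MPa = 53.12 MPa
Effective stress σ' = σ_v − P_p = 104.1 − 53.12 = 51.033 MPa = 0.51033 kbar

0.51 kbar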